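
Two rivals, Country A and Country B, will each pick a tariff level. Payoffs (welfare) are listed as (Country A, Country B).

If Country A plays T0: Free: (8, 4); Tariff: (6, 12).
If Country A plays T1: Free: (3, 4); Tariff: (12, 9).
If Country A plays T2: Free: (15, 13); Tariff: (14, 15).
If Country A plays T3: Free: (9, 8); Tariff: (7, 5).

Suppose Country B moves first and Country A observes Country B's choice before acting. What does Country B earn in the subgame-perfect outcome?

Solve by backward induction (Country B leads).
- Free → Country A plays T2 (best of 8, 3, 15, 9); Country B gets 13.
- Tariff → Country A plays T2 (best of 6, 12, 14, 7); Country B gets 15.
Maximizing over 13, 15, Country B chooses Tariff. Subgame-perfect outcome: (T2, Tariff) with payoffs (14, 15).

15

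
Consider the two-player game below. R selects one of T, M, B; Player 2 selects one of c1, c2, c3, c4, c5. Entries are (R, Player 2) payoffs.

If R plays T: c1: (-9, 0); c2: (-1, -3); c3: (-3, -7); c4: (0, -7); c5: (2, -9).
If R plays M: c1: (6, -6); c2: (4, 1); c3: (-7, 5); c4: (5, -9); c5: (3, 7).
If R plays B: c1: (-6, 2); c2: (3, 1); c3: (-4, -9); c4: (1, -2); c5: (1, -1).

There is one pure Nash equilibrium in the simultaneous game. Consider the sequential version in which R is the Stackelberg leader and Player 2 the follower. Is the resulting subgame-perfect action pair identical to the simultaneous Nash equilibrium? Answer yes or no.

yes

Player 2 best-responds to each possible R move:
- T: BR = c1, leader payoff -9.
- M: BR = c5, leader payoff 3.
- B: BR = c1, leader payoff -6.
Maximizing over -9, 3, -6, R chooses M. Subgame-perfect outcome: (M, c5) with payoffs (3, 7).
Under simultaneous play:
R's best replies: c1→M; c2→M; c3→T; c4→M; c5→M.
Player 2's best replies: T→c1; M→c5; B→c1.
The unique mutual best reply is (M, c5), giving (3, 7).
Sequential outcome (M, c5) coincides with the Nash profile (M, c5).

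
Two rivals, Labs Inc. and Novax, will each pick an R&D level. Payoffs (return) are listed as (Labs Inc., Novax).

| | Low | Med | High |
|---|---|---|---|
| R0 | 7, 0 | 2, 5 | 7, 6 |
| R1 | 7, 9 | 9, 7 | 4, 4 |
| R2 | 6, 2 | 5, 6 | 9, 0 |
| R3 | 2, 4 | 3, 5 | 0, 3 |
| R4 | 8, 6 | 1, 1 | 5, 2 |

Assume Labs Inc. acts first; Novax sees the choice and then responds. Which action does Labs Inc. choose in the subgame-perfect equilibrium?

Work backward from Novax's decision.
- R0: Novax compares 0, 5, 6 and picks High; Labs Inc. would get 7.
- R1: Novax compares 9, 7, 4 and picks Low; Labs Inc. would get 7.
- R2: Novax compares 2, 6, 0 and picks Med; Labs Inc. would get 5.
- R3: Novax compares 4, 5, 3 and picks Med; Labs Inc. would get 3.
- R4: Novax compares 6, 1, 2 and picks Low; Labs Inc. would get 8.
Among 7, 7, 5, 3, 8, the best is 8 at R4. Subgame-perfect outcome: (R4, Low) with payoffs (8, 6).

R4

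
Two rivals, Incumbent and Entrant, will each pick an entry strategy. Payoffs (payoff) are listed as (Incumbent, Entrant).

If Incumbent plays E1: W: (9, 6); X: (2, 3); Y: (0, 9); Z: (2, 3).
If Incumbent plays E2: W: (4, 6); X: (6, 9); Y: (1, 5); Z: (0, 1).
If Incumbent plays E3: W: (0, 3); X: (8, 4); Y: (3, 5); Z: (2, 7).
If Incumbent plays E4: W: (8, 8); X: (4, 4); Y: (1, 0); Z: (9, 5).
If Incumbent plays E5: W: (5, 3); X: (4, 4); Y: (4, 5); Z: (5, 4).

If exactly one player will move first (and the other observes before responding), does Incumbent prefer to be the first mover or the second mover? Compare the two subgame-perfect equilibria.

If Incumbent leads: Entrant's best replies are E1→Y, E2→X, E3→Z, E4→W, E5→Y; Incumbent's induced payoffs 0, 6, 2, 8, 4; outcome (E4, W), payoffs (8, 8).
If Entrant leads: Incumbent's best replies are W→E1, X→E3, Y→E5, Z→E4; Entrant's induced payoffs 6, 4, 5, 5; outcome (E1, W), payoffs (9, 6).
Incumbent gets 8 moving first and 9 moving second, so Incumbent prefers to move second.

second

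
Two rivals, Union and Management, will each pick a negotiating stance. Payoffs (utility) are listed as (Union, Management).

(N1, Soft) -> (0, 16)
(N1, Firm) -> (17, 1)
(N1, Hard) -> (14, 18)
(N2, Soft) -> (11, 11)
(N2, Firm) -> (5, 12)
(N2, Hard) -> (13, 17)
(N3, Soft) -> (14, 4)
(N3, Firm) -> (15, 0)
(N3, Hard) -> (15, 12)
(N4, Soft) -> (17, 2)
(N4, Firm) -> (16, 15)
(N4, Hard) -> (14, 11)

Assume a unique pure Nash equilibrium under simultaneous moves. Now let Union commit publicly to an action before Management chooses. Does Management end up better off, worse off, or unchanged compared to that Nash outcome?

Management best-responds to each possible Union move:
- N1: BR = Hard, leader payoff 14.
- N2: BR = Hard, leader payoff 13.
- N3: BR = Hard, leader payoff 15.
- N4: BR = Firm, leader payoff 16.
Among 14, 13, 15, 16, the best is 16 at N4. Subgame-perfect outcome: (N4, Firm) with payoffs (16, 15).
For the simultaneous game, intersect best replies.
Union's best replies: Soft→N4; Firm→N1; Hard→N3.
Management's best replies: N1→Hard; N2→Hard; N3→Hard; N4→Firm.
The unique mutual best reply is (N3, Hard), giving (15, 12).
Management earns 15 sequentially versus 12 at the Nash outcome: better off.

better off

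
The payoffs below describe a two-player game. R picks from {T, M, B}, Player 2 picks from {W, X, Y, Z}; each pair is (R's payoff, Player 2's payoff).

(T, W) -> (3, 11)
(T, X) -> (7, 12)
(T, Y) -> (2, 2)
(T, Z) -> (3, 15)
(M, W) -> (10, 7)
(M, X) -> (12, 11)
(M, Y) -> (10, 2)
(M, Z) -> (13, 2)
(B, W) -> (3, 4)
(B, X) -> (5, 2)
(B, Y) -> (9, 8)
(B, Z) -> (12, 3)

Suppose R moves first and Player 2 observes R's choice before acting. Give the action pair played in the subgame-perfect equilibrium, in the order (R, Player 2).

Solve by backward induction (R leads).
- T: Player 2 compares 11, 12, 2, 15 and picks Z; R would get 3.
- M: Player 2 compares 7, 11, 2, 2 and picks X; R would get 12.
- B: Player 2 compares 4, 2, 8, 3 and picks Y; R would get 9.
R's induced payoffs are 3, 12, 9, so R commits to M. Subgame-perfect outcome: (M, X) with payoffs (12, 11).

(M, X)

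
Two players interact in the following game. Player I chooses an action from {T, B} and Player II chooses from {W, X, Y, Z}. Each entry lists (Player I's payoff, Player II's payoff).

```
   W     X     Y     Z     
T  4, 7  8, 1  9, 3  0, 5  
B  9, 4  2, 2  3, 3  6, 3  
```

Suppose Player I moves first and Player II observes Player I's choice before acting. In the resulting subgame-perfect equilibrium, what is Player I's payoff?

Backward induction with Player I moving first.
- T: Player II compares 7, 1, 3, 5 and picks W; Player I would get 4.
- B: Player II compares 4, 2, 3, 3 and picks W; Player I would get 9.
Among 4, 9, the best is 9 at B. Subgame-perfect outcome: (B, W) with payoffs (9, 4).

9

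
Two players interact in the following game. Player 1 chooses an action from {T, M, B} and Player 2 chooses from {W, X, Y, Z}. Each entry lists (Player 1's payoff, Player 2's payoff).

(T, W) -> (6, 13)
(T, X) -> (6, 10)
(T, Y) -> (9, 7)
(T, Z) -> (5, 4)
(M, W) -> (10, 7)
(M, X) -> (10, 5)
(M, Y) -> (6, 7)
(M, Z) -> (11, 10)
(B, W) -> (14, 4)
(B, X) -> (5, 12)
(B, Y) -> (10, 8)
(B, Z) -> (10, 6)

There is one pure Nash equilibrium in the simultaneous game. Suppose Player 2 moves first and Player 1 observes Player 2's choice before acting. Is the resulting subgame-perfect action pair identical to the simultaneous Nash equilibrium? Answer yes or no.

Solve by backward induction (Player 2 leads).
- W: BR = B, leader payoff 4.
- X: BR = M, leader payoff 5.
- Y: BR = B, leader payoff 8.
- Z: BR = M, leader payoff 10.
Among 4, 5, 8, 10, the best is 10 at Z. Subgame-perfect outcome: (M, Z) with payoffs (11, 10).
For the simultaneous game, intersect best replies.
Player 1's best replies: W→B; X→M; Y→B; Z→M.
Player 2's best replies: T→W; M→Z; B→X.
The unique mutual best reply is (M, Z), giving (11, 10).
Sequential outcome (M, Z) coincides with the Nash profile (M, Z).

yes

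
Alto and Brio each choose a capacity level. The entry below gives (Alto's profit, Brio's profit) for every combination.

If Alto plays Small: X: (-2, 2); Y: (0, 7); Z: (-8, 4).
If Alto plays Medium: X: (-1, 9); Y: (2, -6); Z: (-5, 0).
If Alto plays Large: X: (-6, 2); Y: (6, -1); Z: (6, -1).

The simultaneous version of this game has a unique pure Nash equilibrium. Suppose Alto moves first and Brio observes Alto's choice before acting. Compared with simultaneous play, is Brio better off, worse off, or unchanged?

worse off

Work backward from Brio's decision.
- Small: BR = Y, leader payoff 0.
- Medium: BR = X, leader payoff -1.
- Large: BR = X, leader payoff -6.
Alto's induced payoffs are 0, -1, -6, so Alto commits to Small. Subgame-perfect outcome: (Small, Y) with payoffs (0, 7).
Under simultaneous play:
Alto's best replies: X→Medium; Y→Large; Z→Large.
Brio's best replies: Small→Y; Medium→X; Large→X.
Only (Medium, X) has each player best-responding; Nash payoffs (-1, 9).
Brio earns 7 sequentially versus 9 at the Nash outcome: worse off.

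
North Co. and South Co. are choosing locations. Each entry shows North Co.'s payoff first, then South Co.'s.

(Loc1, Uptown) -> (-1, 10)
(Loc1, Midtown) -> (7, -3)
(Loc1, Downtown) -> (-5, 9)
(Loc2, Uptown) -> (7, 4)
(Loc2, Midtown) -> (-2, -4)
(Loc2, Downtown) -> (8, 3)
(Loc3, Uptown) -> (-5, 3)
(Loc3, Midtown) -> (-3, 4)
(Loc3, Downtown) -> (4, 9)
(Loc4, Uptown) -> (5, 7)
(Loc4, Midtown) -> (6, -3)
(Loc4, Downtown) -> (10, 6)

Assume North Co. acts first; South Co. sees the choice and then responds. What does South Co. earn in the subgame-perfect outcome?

4

Solve by backward induction (North Co. leads).
- Loc1: BR = Uptown, leader payoff -1.
- Loc2: BR = Uptown, leader payoff 7.
- Loc3: BR = Downtown, leader payoff 4.
- Loc4: BR = Uptown, leader payoff 5.
North Co.'s induced payoffs are -1, 7, 4, 5, so North Co. commits to Loc2. Subgame-perfect outcome: (Loc2, Uptown) with payoffs (7, 4).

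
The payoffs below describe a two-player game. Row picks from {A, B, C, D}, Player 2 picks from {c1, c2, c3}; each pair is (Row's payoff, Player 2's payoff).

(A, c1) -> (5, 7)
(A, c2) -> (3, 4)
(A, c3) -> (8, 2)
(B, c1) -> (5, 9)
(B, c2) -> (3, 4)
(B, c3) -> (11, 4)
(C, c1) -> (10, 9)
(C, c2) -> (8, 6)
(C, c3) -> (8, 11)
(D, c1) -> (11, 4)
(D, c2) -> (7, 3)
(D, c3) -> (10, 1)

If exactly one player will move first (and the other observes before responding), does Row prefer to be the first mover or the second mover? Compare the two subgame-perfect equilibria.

first

If Row leads: Player 2's best replies are A→c1, B→c1, C→c3, D→c1; Row's induced payoffs 5, 5, 8, 11; outcome (D, c1), payoffs (11, 4).
If Player 2 leads: Row's best replies are c1→D, c2→C, c3→B; Player 2's induced payoffs 4, 6, 4; outcome (C, c2), payoffs (8, 6).
Row gets 11 moving first and 8 moving second, so Row prefers to move first.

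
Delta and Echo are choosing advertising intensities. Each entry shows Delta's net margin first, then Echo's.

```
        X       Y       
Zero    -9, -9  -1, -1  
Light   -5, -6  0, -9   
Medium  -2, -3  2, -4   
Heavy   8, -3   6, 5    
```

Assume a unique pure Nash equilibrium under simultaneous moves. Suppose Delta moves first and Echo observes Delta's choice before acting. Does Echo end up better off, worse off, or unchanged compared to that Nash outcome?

Backward induction with Delta moving first.
- Zero: Echo compares -9, -1 and picks Y; Delta would get -1.
- Light: Echo compares -6, -9 and picks X; Delta would get -5.
- Medium: Echo compares -3, -4 and picks X; Delta would get -2.
- Heavy: Echo compares -3, 5 and picks Y; Delta would get 6.
Among -1, -5, -2, 6, the best is 6 at Heavy. Subgame-perfect outcome: (Heavy, Y) with payoffs (6, 5).
Under simultaneous play:
Delta's best replies: X→Heavy; Y→Heavy.
Echo's best replies: Zero→Y; Light→X; Medium→X; Heavy→Y.
Only (Heavy, Y) has each player best-responding; Nash payoffs (6, 5).
Echo earns 5 sequentially versus 5 at the Nash outcome: unchanged.

unchanged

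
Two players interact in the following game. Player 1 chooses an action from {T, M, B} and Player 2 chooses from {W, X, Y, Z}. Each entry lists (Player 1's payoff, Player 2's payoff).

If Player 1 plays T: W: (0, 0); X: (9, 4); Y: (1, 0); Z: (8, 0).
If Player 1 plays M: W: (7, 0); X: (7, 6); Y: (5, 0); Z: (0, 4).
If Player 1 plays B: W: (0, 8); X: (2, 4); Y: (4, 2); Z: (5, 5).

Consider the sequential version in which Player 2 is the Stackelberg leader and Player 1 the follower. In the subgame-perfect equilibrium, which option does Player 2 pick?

X

Player 1 best-responds to each possible Player 2 move:
- W: BR = M, leader payoff 0.
- X: BR = T, leader payoff 4.
- Y: BR = M, leader payoff 0.
- Z: BR = T, leader payoff 0.
Player 2's induced payoffs are 0, 4, 0, 0, so Player 2 commits to X. Subgame-perfect outcome: (T, X) with payoffs (9, 4).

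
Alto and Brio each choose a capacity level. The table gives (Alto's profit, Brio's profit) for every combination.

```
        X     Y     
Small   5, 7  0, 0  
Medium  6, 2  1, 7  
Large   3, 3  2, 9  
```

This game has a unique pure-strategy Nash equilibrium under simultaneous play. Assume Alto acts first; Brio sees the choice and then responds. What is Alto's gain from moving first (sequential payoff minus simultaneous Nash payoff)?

Backward induction with Alto moving first.
- Small → Brio plays X (best of 7, 0); Alto gets 5.
- Medium → Brio plays Y (best of 2, 7); Alto gets 1.
- Large → Brio plays Y (best of 3, 9); Alto gets 2.
Maximizing over 5, 1, 2, Alto chooses Small. Subgame-perfect outcome: (Small, X) with payoffs (5, 7).
For the simultaneous game, intersect best replies.
Alto's best replies: X→Medium; Y→Large.
Brio's best replies: Small→X; Medium→Y; Large→Y.
The unique mutual best reply is (Large, Y), giving (2, 9).
Alto's commitment gain: 5 − 2 = 3.

3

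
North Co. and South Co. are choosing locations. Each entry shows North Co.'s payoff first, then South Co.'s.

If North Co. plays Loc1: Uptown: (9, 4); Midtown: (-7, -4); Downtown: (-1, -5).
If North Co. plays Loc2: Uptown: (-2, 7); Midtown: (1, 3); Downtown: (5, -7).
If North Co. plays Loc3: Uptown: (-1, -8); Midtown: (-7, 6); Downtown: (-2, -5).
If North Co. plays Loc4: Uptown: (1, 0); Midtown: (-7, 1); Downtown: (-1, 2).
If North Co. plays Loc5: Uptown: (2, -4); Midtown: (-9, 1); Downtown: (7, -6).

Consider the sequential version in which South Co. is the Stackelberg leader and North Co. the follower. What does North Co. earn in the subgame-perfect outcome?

Solve by backward induction (South Co. leads).
- Uptown: North Co. compares 9, -2, -1, 1, 2 and picks Loc1; South Co. would get 4.
- Midtown: North Co. compares -7, 1, -7, -7, -9 and picks Loc2; South Co. would get 3.
- Downtown: North Co. compares -1, 5, -2, -1, 7 and picks Loc5; South Co. would get -6.
South Co.'s induced payoffs are 4, 3, -6, so South Co. commits to Uptown. Subgame-perfect outcome: (Loc1, Uptown) with payoffs (9, 4).

9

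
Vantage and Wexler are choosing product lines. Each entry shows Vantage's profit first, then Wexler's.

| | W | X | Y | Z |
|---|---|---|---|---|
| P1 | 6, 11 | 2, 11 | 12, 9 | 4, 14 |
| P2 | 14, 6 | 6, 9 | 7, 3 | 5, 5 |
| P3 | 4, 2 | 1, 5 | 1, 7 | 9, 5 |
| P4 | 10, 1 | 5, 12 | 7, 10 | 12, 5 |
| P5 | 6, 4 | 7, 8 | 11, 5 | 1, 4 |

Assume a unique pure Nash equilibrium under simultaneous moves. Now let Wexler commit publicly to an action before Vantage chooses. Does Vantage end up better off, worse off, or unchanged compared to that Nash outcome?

better off

Backward induction with Wexler moving first.
- W: BR = P2, leader payoff 6.
- X: BR = P5, leader payoff 8.
- Y: BR = P1, leader payoff 9.
- Z: BR = P4, leader payoff 5.
Among 6, 8, 9, 5, the best is 9 at Y. Subgame-perfect outcome: (P1, Y) with payoffs (12, 9).
Now find the simultaneous Nash equilibrium.
Vantage's best replies: W→P2; X→P5; Y→P1; Z→P4.
Wexler's best replies: P1→Z; P2→X; P3→Y; P4→X; P5→X.
The unique mutual best reply is (P5, X), giving (7, 8).
Vantage earns 12 sequentially versus 7 at the Nash outcome: better off.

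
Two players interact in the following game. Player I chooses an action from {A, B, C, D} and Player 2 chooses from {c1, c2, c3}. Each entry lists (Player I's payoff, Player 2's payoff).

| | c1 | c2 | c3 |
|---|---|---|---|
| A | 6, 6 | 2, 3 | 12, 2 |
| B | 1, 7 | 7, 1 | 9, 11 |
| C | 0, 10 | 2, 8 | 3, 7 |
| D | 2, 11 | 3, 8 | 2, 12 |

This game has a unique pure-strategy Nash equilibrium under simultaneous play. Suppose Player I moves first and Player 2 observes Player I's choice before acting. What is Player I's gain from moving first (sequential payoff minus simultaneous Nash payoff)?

3

Backward induction with Player I moving first.
- A: Player 2 compares 6, 3, 2 and picks c1; Player I would get 6.
- B: Player 2 compares 7, 1, 11 and picks c3; Player I would get 9.
- C: Player 2 compares 10, 8, 7 and picks c1; Player I would get 0.
- D: Player 2 compares 11, 8, 12 and picks c3; Player I would get 2.
Maximizing over 6, 9, 0, 2, Player I chooses B. Subgame-perfect outcome: (B, c3) with payoffs (9, 11).
Now find the simultaneous Nash equilibrium.
Player I's best replies: c1→A; c2→B; c3→A.
Player 2's best replies: A→c1; B→c3; C→c1; D→c3.
Only (A, c1) has each player best-responding; Nash payoffs (6, 6).
Player I's commitment gain: 9 − 6 = 3.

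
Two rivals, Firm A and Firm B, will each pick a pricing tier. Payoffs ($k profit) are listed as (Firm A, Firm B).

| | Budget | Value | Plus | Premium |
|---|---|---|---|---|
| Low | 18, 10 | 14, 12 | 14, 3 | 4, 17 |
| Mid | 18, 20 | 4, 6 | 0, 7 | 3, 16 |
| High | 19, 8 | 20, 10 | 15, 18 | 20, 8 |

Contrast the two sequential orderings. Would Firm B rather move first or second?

If Firm A leads: Firm B's best replies are Low→Premium, Mid→Budget, High→Plus; Firm A's induced payoffs 4, 18, 15; outcome (Mid, Budget), payoffs (18, 20).
If Firm B leads: Firm A's best replies are Budget→High, Value→High, Plus→High, Premium→High; Firm B's induced payoffs 8, 10, 18, 8; outcome (High, Plus), payoffs (15, 18).
Firm B gets 18 moving first and 20 moving second, so Firm B prefers to move second.

second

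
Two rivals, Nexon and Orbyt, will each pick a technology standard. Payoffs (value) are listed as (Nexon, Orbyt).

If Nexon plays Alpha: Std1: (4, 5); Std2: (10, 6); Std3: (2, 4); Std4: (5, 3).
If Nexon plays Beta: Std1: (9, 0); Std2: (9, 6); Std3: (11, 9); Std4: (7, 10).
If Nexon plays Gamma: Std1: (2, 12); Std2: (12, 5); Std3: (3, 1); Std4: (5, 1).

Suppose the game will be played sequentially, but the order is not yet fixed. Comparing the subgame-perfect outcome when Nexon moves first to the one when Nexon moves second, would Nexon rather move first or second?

first

If Nexon leads: Orbyt's best replies are Alpha→Std2, Beta→Std4, Gamma→Std1; Nexon's induced payoffs 10, 7, 2; outcome (Alpha, Std2), payoffs (10, 6).
If Orbyt leads: Nexon's best replies are Std1→Beta, Std2→Gamma, Std3→Beta, Std4→Beta; Orbyt's induced payoffs 0, 5, 9, 10; outcome (Beta, Std4), payoffs (7, 10).
Nexon gets 10 moving first and 7 moving second, so Nexon prefers to move first.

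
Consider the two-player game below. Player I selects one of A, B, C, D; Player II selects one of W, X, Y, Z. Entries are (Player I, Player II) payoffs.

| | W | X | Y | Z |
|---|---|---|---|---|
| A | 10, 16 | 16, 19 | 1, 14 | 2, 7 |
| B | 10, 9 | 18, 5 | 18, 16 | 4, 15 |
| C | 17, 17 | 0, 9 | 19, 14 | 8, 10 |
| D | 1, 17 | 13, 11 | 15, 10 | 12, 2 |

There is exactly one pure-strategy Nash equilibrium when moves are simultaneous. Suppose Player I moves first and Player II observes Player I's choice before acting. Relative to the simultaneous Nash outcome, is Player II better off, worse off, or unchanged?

worse off

Work backward from Player II's decision.
- A: BR = X, leader payoff 16.
- B: BR = Y, leader payoff 18.
- C: BR = W, leader payoff 17.
- D: BR = W, leader payoff 1.
Maximizing over 16, 18, 17, 1, Player I chooses B. Subgame-perfect outcome: (B, Y) with payoffs (18, 16).
Now find the simultaneous Nash equilibrium.
Player I's best replies: W→C; X→B; Y→C; Z→D.
Player II's best replies: A→X; B→Y; C→W; D→W.
Only (C, W) has each player best-responding; Nash payoffs (17, 17).
Player II earns 16 sequentially versus 17 at the Nash outcome: worse off.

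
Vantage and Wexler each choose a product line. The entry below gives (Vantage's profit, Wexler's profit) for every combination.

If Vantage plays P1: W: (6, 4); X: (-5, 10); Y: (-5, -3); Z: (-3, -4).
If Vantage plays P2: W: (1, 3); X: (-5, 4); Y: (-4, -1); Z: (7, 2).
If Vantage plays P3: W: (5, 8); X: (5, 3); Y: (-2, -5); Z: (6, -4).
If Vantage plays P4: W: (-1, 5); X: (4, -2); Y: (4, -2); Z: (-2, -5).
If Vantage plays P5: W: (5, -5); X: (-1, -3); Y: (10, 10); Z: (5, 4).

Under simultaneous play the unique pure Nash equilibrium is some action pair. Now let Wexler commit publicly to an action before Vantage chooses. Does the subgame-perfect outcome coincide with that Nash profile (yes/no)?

Solve by backward induction (Wexler leads).
- W: Vantage compares 6, 1, 5, -1, 5 and picks P1; Wexler would get 4.
- X: Vantage compares -5, -5, 5, 4, -1 and picks P3; Wexler would get 3.
- Y: Vantage compares -5, -4, -2, 4, 10 and picks P5; Wexler would get 10.
- Z: Vantage compares -3, 7, 6, -2, 5 and picks P2; Wexler would get 2.
Wexler's induced payoffs are 4, 3, 10, 2, so Wexler commits to Y. Subgame-perfect outcome: (P5, Y) with payoffs (10, 10).
Now find the simultaneous Nash equilibrium.
Vantage's best replies: W→P1; X→P3; Y→P5; Z→P2.
Wexler's best replies: P1→X; P2→X; P3→W; P4→W; P5→Y.
Only (P5, Y) has each player best-responding; Nash payoffs (10, 10).
Sequential outcome (P5, Y) coincides with the Nash profile (P5, Y).

yes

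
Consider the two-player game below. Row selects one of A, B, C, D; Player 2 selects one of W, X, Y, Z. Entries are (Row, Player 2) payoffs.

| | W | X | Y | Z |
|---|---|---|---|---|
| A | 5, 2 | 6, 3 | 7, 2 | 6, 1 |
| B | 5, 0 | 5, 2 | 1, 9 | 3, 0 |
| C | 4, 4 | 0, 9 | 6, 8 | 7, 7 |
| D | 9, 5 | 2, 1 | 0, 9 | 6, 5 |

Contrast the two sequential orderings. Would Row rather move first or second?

If Row leads: Player 2's best replies are A→X, B→Y, C→X, D→Y; Row's induced payoffs 6, 1, 0, 0; outcome (A, X), payoffs (6, 3).
If Player 2 leads: Row's best replies are W→D, X→A, Y→A, Z→C; Player 2's induced payoffs 5, 3, 2, 7; outcome (C, Z), payoffs (7, 7).
Row gets 6 moving first and 7 moving second, so Row prefers to move second.

second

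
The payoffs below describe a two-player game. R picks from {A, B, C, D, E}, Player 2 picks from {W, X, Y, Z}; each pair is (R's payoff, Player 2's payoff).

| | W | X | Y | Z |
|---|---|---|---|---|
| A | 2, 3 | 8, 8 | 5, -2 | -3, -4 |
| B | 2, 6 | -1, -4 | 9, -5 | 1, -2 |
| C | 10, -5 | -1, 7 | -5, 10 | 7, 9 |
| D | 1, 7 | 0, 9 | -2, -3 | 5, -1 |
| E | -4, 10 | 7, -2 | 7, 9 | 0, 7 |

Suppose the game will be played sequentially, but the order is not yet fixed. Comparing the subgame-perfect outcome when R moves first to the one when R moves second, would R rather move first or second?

first

If R leads: Player 2's best replies are A→X, B→W, C→Y, D→X, E→W; R's induced payoffs 8, 2, -5, 0, -4; outcome (A, X), payoffs (8, 8).
If Player 2 leads: R's best replies are W→C, X→A, Y→B, Z→C; Player 2's induced payoffs -5, 8, -5, 9; outcome (C, Z), payoffs (7, 9).
R gets 8 moving first and 7 moving second, so R prefers to move first.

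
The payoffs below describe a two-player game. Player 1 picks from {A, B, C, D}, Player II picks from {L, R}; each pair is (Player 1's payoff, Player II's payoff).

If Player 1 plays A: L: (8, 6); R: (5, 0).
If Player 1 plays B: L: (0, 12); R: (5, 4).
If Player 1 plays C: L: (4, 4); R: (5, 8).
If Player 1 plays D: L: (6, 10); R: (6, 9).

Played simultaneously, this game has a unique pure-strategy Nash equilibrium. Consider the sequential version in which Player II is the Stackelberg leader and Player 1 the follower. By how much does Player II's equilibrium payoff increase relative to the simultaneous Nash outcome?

3

Work backward from Player 1's decision.
- L: BR = A, leader payoff 6.
- R: BR = D, leader payoff 9.
Maximizing over 6, 9, Player II chooses R. Subgame-perfect outcome: (D, R) with payoffs (6, 9).
For the simultaneous game, intersect best replies.
Player 1's best replies: L→A; R→D.
Player II's best replies: A→L; B→L; C→R; D→L.
Only (A, L) has each player best-responding; Nash payoffs (8, 6).
Player II's commitment gain: 9 − 6 = 3.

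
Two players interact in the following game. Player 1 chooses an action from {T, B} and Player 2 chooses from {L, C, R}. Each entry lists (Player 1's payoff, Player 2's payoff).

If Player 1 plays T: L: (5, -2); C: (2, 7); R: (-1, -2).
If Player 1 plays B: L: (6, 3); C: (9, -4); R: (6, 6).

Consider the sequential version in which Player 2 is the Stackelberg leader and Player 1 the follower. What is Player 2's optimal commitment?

Backward induction with Player 2 moving first.
- L: BR = B, leader payoff 3.
- C: BR = B, leader payoff -4.
- R: BR = B, leader payoff 6.
Player 2's induced payoffs are 3, -4, 6, so Player 2 commits to R. Subgame-perfect outcome: (B, R) with payoffs (6, 6).

R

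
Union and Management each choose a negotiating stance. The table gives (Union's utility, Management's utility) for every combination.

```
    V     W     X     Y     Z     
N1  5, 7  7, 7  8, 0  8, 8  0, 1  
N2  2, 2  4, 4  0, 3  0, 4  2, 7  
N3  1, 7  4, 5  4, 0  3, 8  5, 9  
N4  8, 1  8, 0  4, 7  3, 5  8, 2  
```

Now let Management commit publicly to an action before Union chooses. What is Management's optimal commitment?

Y

Solve by backward induction (Management leads).
- V: Union compares 5, 2, 1, 8 and picks N4; Management would get 1.
- W: Union compares 7, 4, 4, 8 and picks N4; Management would get 0.
- X: Union compares 8, 0, 4, 4 and picks N1; Management would get 0.
- Y: Union compares 8, 0, 3, 3 and picks N1; Management would get 8.
- Z: Union compares 0, 2, 5, 8 and picks N4; Management would get 2.
Management's induced payoffs are 1, 0, 0, 8, 2, so Management commits to Y. Subgame-perfect outcome: (N1, Y) with payoffs (8, 8).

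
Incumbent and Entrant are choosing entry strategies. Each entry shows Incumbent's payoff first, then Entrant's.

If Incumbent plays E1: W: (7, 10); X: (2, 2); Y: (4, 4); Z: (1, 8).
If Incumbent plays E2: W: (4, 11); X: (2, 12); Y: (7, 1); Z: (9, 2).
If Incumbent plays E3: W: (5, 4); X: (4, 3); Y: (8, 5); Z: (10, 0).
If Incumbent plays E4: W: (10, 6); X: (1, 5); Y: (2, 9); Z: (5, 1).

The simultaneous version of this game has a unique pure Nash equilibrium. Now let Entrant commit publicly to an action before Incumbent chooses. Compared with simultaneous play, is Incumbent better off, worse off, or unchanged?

better off

Backward induction with Entrant moving first.
- W → Incumbent plays E4 (best of 7, 4, 5, 10); Entrant gets 6.
- X → Incumbent plays E3 (best of 2, 2, 4, 1); Entrant gets 3.
- Y → Incumbent plays E3 (best of 4, 7, 8, 2); Entrant gets 5.
- Z → Incumbent plays E3 (best of 1, 9, 10, 5); Entrant gets 0.
Entrant's induced payoffs are 6, 3, 5, 0, so Entrant commits to W. Subgame-perfect outcome: (E4, W) with payoffs (10, 6).
Now find the simultaneous Nash equilibrium.
Incumbent's best replies: W→E4; X→E3; Y→E3; Z→E3.
Entrant's best replies: E1→W; E2→X; E3→Y; E4→Y.
The unique mutual best reply is (E3, Y), giving (8, 5).
Incumbent earns 10 sequentially versus 8 at the Nash outcome: better off.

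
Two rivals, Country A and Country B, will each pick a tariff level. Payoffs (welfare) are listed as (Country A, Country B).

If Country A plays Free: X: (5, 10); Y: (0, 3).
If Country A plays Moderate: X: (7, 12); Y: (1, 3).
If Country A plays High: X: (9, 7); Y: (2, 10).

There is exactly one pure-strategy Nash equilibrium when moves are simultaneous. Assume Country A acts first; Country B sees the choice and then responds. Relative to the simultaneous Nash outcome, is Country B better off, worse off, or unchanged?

Backward induction with Country A moving first.
- Free: Country B compares 10, 3 and picks X; Country A would get 5.
- Moderate: Country B compares 12, 3 and picks X; Country A would get 7.
- High: Country B compares 7, 10 and picks Y; Country A would get 2.
Among 5, 7, 2, the best is 7 at Moderate. Subgame-perfect outcome: (Moderate, X) with payoffs (7, 12).
Now find the simultaneous Nash equilibrium.
Country A's best replies: X→High; Y→High.
Country B's best replies: Free→X; Moderate→X; High→Y.
Only (High, Y) has each player best-responding; Nash payoffs (2, 10).
Country B earns 12 sequentially versus 10 at the Nash outcome: better off.

better off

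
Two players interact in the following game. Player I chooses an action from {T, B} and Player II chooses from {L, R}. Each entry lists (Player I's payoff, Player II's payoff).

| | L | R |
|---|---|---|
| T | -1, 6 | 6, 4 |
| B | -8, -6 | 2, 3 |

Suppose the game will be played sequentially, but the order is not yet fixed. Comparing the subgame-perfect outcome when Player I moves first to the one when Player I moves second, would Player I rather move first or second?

first

If Player I leads: Player II's best replies are T→L, B→R; Player I's induced payoffs -1, 2; outcome (B, R), payoffs (2, 3).
If Player II leads: Player I's best replies are L→T, R→T; Player II's induced payoffs 6, 4; outcome (T, L), payoffs (-1, 6).
Player I gets 2 moving first and -1 moving second, so Player I prefers to move first.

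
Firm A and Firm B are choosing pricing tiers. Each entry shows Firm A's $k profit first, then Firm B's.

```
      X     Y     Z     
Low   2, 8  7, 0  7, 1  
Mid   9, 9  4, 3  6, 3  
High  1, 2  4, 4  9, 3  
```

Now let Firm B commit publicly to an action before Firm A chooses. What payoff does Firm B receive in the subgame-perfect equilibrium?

Solve by backward induction (Firm B leads).
- X → Firm A plays Mid (best of 2, 9, 1); Firm B gets 9.
- Y → Firm A plays Low (best of 7, 4, 4); Firm B gets 0.
- Z → Firm A plays High (best of 7, 6, 9); Firm B gets 3.
Firm B's induced payoffs are 9, 0, 3, so Firm B commits to X. Subgame-perfect outcome: (Mid, X) with payoffs (9, 9).

9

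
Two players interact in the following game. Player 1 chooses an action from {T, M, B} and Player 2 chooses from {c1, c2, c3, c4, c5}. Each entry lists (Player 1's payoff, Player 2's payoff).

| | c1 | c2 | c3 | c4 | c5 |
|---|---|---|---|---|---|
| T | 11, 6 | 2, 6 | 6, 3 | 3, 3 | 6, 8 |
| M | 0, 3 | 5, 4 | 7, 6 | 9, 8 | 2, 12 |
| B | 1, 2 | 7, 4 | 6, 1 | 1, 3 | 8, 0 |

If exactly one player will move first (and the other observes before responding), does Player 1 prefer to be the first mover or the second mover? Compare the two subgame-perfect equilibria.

second

If Player 1 leads: Player 2's best replies are T→c5, M→c5, B→c2; Player 1's induced payoffs 6, 2, 7; outcome (B, c2), payoffs (7, 4).
If Player 2 leads: Player 1's best replies are c1→T, c2→B, c3→M, c4→M, c5→B; Player 2's induced payoffs 6, 4, 6, 8, 0; outcome (M, c4), payoffs (9, 8).
Player 1 gets 7 moving first and 9 moving second, so Player 1 prefers to move second.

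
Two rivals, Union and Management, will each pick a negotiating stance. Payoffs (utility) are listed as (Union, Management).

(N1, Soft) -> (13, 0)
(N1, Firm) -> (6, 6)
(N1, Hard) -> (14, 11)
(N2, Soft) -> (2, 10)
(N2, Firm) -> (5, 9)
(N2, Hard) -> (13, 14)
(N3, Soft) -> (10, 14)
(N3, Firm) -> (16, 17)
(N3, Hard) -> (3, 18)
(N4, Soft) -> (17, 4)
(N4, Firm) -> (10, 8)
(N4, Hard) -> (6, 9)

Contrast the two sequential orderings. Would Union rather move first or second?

If Union leads: Management's best replies are N1→Hard, N2→Hard, N3→Hard, N4→Hard; Union's induced payoffs 14, 13, 3, 6; outcome (N1, Hard), payoffs (14, 11).
If Management leads: Union's best replies are Soft→N4, Firm→N3, Hard→N1; Management's induced payoffs 4, 17, 11; outcome (N3, Firm), payoffs (16, 17).
Union gets 14 moving first and 16 moving second, so Union prefers to move second.

second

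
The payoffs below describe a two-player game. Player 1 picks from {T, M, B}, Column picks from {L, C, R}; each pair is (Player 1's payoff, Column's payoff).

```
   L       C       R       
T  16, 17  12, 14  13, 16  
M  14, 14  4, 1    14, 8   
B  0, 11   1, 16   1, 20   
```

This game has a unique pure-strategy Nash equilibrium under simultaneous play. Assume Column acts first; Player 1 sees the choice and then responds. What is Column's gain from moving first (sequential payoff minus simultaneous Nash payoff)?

Backward induction with Column moving first.
- L: Player 1 compares 16, 14, 0 and picks T; Column would get 17.
- C: Player 1 compares 12, 4, 1 and picks T; Column would get 14.
- R: Player 1 compares 13, 14, 1 and picks M; Column would get 8.
Maximizing over 17, 14, 8, Column chooses L. Subgame-perfect outcome: (T, L) with payoffs (16, 17).
Under simultaneous play:
Player 1's best replies: L→T; C→T; R→M.
Column's best replies: T→L; M→L; B→R.
Only (T, L) has each player best-responding; Nash payoffs (16, 17).
Column's commitment gain: 17 − 17 = 0.

0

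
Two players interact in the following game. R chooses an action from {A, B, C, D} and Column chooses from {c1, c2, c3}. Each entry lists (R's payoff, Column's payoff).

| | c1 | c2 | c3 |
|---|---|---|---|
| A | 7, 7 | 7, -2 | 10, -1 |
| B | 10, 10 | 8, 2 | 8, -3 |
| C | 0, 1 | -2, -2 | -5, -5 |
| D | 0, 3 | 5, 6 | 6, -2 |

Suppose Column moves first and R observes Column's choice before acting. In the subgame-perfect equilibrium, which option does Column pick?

c1

Work backward from R's decision.
- c1 → R plays B (best of 7, 10, 0, 0); Column gets 10.
- c2 → R plays B (best of 7, 8, -2, 5); Column gets 2.
- c3 → R plays A (best of 10, 8, -5, 6); Column gets -1.
Column's induced payoffs are 10, 2, -1, so Column commits to c1. Subgame-perfect outcome: (B, c1) with payoffs (10, 10).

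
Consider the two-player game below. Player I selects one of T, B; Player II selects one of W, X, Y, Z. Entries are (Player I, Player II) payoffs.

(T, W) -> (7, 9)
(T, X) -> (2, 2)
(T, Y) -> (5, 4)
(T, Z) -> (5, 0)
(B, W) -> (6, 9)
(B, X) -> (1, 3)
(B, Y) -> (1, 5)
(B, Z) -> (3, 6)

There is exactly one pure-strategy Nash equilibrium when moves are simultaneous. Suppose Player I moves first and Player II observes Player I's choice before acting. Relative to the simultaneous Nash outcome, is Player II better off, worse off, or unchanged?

unchanged

Work backward from Player II's decision.
- T: BR = W, leader payoff 7.
- B: BR = W, leader payoff 6.
Among 7, 6, the best is 7 at T. Subgame-perfect outcome: (T, W) with payoffs (7, 9).
Under simultaneous play:
Player I's best replies: W→T; X→T; Y→T; Z→T.
Player II's best replies: T→W; B→W.
Only (T, W) has each player best-responding; Nash payoffs (7, 9).
Player II earns 9 sequentially versus 9 at the Nash outcome: unchanged.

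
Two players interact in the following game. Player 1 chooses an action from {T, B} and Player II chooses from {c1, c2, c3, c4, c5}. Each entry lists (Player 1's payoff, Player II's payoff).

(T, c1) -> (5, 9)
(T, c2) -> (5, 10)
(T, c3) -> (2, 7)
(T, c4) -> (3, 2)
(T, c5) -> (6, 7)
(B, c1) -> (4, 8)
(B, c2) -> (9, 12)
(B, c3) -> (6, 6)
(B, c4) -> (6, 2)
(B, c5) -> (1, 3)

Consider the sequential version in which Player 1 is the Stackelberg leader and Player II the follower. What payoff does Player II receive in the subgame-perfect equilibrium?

Work backward from Player II's decision.
- T: Player II compares 9, 10, 7, 2, 7 and picks c2; Player 1 would get 5.
- B: Player II compares 8, 12, 6, 2, 3 and picks c2; Player 1 would get 9.
Maximizing over 5, 9, Player 1 chooses B. Subgame-perfect outcome: (B, c2) with payoffs (9, 12).

12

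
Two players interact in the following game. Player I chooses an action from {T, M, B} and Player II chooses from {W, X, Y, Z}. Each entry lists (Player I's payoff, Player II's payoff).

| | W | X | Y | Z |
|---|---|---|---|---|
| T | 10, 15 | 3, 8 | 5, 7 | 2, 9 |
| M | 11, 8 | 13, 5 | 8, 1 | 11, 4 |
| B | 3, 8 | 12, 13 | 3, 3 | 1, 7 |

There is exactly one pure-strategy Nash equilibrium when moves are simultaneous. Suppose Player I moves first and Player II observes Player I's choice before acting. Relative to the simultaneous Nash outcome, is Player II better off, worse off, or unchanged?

better off

Player II best-responds to each possible Player I move:
- T → Player II plays W (best of 15, 8, 7, 9); Player I gets 10.
- M → Player II plays W (best of 8, 5, 1, 4); Player I gets 11.
- B → Player II plays X (best of 8, 13, 3, 7); Player I gets 12.
Among 10, 11, 12, the best is 12 at B. Subgame-perfect outcome: (B, X) with payoffs (12, 13).
For the simultaneous game, intersect best replies.
Player I's best replies: W→M; X→M; Y→M; Z→M.
Player II's best replies: T→W; M→W; B→X.
Only (M, W) has each player best-responding; Nash payoffs (11, 8).
Player II earns 13 sequentially versus 8 at the Nash outcome: better off.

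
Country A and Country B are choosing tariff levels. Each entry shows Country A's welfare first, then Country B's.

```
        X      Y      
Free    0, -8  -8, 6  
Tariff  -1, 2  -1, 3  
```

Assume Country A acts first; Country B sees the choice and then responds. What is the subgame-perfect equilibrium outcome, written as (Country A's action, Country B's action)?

Country B best-responds to each possible Country A move:
- Free: Country B compares -8, 6 and picks Y; Country A would get -8.
- Tariff: Country B compares 2, 3 and picks Y; Country A would get -1.
Maximizing over -8, -1, Country A chooses Tariff. Subgame-perfect outcome: (Tariff, Y) with payoffs (-1, 3).

(Tariff, Y)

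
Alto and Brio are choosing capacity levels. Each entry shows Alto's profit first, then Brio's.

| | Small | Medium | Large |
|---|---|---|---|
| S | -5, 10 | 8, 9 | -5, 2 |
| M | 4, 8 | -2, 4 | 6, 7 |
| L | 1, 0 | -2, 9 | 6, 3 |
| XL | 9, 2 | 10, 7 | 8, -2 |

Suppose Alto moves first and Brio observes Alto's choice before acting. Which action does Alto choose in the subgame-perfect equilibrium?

XL

Solve by backward induction (Alto leads).
- S → Brio plays Small (best of 10, 9, 2); Alto gets -5.
- M → Brio plays Small (best of 8, 4, 7); Alto gets 4.
- L → Brio plays Medium (best of 0, 9, 3); Alto gets -2.
- XL → Brio plays Medium (best of 2, 7, -2); Alto gets 10.
Maximizing over -5, 4, -2, 10, Alto chooses XL. Subgame-perfect outcome: (XL, Medium) with payoffs (10, 7).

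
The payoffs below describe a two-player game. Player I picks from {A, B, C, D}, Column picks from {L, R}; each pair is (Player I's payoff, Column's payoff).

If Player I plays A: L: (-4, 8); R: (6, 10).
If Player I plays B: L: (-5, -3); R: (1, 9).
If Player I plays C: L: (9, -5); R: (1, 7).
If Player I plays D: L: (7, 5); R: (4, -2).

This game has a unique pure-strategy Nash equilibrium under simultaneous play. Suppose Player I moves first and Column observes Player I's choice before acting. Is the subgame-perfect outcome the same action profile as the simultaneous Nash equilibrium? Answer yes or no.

no

Backward induction with Player I moving first.
- A → Column plays R (best of 8, 10); Player I gets 6.
- B → Column plays R (best of -3, 9); Player I gets 1.
- C → Column plays R (best of -5, 7); Player I gets 1.
- D → Column plays L (best of 5, -2); Player I gets 7.
Among 6, 1, 1, 7, the best is 7 at D. Subgame-perfect outcome: (D, L) with payoffs (7, 5).
Under simultaneous play:
Player I's best replies: L→C; R→A.
Column's best replies: A→R; B→R; C→R; D→L.
The unique mutual best reply is (A, R), giving (6, 10).
Sequential outcome (D, L) differs from the Nash profile (A, R).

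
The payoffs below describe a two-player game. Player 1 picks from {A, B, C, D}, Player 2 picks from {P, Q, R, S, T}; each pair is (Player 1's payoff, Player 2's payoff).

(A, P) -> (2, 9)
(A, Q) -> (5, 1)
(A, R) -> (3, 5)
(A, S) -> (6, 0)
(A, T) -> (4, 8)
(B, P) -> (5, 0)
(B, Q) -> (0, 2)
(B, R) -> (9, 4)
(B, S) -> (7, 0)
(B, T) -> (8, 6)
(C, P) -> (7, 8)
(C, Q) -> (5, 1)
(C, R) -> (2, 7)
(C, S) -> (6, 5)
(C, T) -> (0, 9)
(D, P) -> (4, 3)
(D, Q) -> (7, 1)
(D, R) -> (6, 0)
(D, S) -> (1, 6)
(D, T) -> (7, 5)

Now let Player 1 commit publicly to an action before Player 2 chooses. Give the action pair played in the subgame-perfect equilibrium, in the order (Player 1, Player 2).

Work backward from Player 2's decision.
- A: Player 2 compares 9, 1, 5, 0, 8 and picks P; Player 1 would get 2.
- B: Player 2 compares 0, 2, 4, 0, 6 and picks T; Player 1 would get 8.
- C: Player 2 compares 8, 1, 7, 5, 9 and picks T; Player 1 would get 0.
- D: Player 2 compares 3, 1, 0, 6, 5 and picks S; Player 1 would get 1.
Maximizing over 2, 8, 0, 1, Player 1 chooses B. Subgame-perfect outcome: (B, T) with payoffs (8, 6).

(B, T)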